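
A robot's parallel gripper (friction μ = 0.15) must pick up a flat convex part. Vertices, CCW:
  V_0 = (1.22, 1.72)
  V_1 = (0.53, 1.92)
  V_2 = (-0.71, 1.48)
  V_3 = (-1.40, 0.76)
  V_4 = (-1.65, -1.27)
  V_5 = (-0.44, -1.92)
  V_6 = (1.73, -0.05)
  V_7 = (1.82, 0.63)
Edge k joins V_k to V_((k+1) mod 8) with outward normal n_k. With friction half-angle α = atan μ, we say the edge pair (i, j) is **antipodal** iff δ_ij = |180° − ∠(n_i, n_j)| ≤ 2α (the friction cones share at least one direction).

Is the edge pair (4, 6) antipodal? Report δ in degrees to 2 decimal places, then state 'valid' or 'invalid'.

δ = 69.30°, invalid

α = atan 0.15 = 8.53°;  2α = 17.06°
edge 4: e_4 = (+1.21, -0.65);  n_4 = (-0.4732, -0.8809)
edge 6: e_6 = (+0.09, +0.68);  n_6 = (+0.9914, -0.1312)
∠(n_4, n_6) = 110.70°
δ = |180° − 110.70°| = 69.30°
69.30° > 2α = 17.06°  →  invalid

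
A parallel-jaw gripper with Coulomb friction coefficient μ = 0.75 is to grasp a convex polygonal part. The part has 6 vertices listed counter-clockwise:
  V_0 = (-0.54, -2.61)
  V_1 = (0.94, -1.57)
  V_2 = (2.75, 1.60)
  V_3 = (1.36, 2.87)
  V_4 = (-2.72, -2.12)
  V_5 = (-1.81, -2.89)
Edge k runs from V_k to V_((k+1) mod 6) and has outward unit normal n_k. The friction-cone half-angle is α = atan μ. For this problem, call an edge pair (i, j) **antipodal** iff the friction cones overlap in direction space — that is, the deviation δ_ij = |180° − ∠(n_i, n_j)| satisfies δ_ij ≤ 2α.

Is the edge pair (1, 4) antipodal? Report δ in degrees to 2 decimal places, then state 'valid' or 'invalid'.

α = atan 0.75 = 36.87°;  2α = 73.74°
edge 1: e_1 = (+1.81, +3.17);  n_1 = (+0.8684, -0.4958)
edge 4: e_4 = (+0.91, -0.77);  n_4 = (-0.6459, -0.7634)
∠(n_1, n_4) = 100.51°
δ = |180° − 100.51°| = 79.49°
79.49° > 2α = 73.74°  →  invalid

δ = 79.49°, invalid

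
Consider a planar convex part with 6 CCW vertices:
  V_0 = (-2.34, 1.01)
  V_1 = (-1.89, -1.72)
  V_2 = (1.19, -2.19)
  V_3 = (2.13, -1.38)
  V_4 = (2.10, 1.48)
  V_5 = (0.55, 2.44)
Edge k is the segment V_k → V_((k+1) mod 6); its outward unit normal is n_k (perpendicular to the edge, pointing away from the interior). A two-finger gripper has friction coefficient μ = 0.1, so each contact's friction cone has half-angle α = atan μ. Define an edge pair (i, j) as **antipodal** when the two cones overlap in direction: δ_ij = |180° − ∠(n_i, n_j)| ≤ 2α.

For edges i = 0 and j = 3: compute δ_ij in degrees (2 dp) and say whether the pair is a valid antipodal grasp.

α = atan 0.1 = 5.71°;  2α = 11.42°
edge 0: e_0 = (+0.45, -2.73);  n_0 = (-0.9867, -0.1626)
edge 3: e_3 = (-0.03, +2.86);  n_3 = (+0.9999, +0.0105)
∠(n_0, n_3) = 171.24°
δ = |180° − 171.24°| = 8.76°
8.76° ≤ 2α = 11.42°  →  valid

δ = 8.76°, valid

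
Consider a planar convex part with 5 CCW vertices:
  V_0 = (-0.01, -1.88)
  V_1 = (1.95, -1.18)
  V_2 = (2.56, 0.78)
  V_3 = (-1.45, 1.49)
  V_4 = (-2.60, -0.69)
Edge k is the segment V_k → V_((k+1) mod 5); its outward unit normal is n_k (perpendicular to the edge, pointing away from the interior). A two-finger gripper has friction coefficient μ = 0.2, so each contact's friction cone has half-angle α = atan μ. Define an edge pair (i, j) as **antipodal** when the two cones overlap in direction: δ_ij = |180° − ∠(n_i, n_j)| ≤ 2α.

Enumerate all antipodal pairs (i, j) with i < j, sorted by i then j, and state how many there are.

count = 2; pairs: (1,3), (2,4)

α = atan 0.2 = 11.31°;  2α = 22.62°
n_0 = (+0.3363, -0.9417)
n_1 = (+0.9548, -0.2972)
n_2 = (+0.1743, +0.9847)
n_3 = (-0.8845, +0.4666)
n_4 = (-0.4175, -0.9087)
  (0,1): δ = 126.94°  ·
  (0,2): δ = 29.69°  ·
  (0,3): δ = 42.53°  ·
  (0,4): δ = 135.67°  ·
  (1,2): δ = 82.75°  ·
  (1,3): δ = 10.53°  ✓
  (1,4): δ = 82.61°  ·
  (2,3): δ = 107.77°  ·
  (2,4): δ = 14.64°  ✓
  (3,4): δ = 86.86°  ·
antipodal pairs: 2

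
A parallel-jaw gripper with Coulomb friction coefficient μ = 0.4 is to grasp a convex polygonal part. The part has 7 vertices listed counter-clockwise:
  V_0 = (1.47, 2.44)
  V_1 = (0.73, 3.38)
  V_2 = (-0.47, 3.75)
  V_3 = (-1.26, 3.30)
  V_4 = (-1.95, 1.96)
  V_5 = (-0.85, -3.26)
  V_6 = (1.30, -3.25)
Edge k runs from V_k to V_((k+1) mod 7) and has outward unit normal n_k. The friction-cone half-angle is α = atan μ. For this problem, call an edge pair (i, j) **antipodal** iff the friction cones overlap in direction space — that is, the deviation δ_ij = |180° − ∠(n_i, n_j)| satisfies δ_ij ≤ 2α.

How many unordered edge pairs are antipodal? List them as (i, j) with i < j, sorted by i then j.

α = atan 0.4 = 21.80°;  2α = 43.60°
n_0 = (+0.7857, +0.6186)
n_1 = (+0.2946, +0.9556)
n_2 = (-0.4950, +0.8689)
n_3 = (-0.8891, +0.4578)
n_4 = (-0.9785, -0.2062)
n_5 = (+0.0047, -1.0000)
n_6 = (+0.9996, -0.0299)
  (0,1): δ = 145.35°  ·
  (0,2): δ = 98.54°  ·
  (0,3): δ = 65.46°  ·
  (0,4): δ = 26.31°  ✓
  (0,5): δ = 52.06°  ·
  (0,6): δ = 140.08°  ·
  (1,2): δ = 133.20°  ·
  (1,3): δ = 100.11°  ·
  (1,4): δ = 60.96°  ·
  (1,5): δ = 17.40°  ✓
  (1,6): δ = 105.42°  ·
  (2,3): δ = 146.91°  ·
  (2,4): δ = 107.77°  ·
  (2,5): δ = 29.40°  ✓
  (2,6): δ = 58.62°  ·
  (3,4): δ = 140.86°  ·
  (3,5): δ = 62.49°  ·
  (3,6): δ = 25.53°  ✓
  (4,5): δ = 101.63°  ·
  (4,6): δ = 13.61°  ✓
  (5,6): δ = 91.98°  ·
antipodal pairs: 5

count = 5; pairs: (0,4), (1,5), (2,5), (3,6), (4,6)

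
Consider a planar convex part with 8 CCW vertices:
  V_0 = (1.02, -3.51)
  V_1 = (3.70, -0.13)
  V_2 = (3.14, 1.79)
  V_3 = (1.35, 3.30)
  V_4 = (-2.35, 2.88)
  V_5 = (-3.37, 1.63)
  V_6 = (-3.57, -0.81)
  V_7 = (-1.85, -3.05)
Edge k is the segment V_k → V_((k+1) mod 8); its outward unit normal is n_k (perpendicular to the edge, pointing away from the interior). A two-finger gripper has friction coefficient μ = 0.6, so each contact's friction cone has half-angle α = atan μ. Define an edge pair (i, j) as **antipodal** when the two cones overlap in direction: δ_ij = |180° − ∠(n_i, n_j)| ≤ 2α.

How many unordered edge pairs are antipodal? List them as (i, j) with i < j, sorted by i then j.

count = 12; pairs: (0,3), (0,4), (0,5), (1,4), (1,5), (1,6), (2,5), (2,6), (2,7), (3,6), (3,7), (4,7)

α = atan 0.6 = 30.96°;  2α = 61.93°
n_0 = (+0.7836, -0.6213)
n_1 = (+0.9600, +0.2800)
n_2 = (+0.6448, +0.7644)
n_3 = (-0.1128, +0.9936)
n_4 = (-0.7748, +0.6322)
n_5 = (-0.9967, +0.0817)
n_6 = (-0.7932, -0.6090)
n_7 = (-0.1583, -0.9874)
  (0,1): δ = 125.33°  ·
  (0,2): δ = 91.74°  ·
  (0,3): δ = 45.11°  ✓
  (0,4): δ = 0.80°  ✓
  (0,5): δ = 33.72°  ✓
  (0,6): δ = 75.93°  ·
  (0,7): δ = 119.31°  ·
  (1,2): δ = 146.41°  ·
  (1,3): δ = 99.78°  ·
  (1,4): δ = 55.47°  ✓
  (1,5): δ = 20.95°  ✓
  (1,6): δ = 21.26°  ✓
  (1,7): δ = 64.63°  ·
  (2,3): δ = 133.37°  ·
  (2,4): δ = 89.06°  ·
  (2,5): δ = 54.54°  ✓
  (2,6): δ = 12.33°  ✓
  (2,7): δ = 31.04°  ✓
  (3,4): δ = 135.69°  ·
  (3,5): δ = 101.16°  ·
  (3,6): δ = 58.96°  ✓
  (3,7): δ = 15.58°  ✓
  (4,5): δ = 145.47°  ·
  (4,6): δ = 103.27°  ·
  (4,7): δ = 59.89°  ✓
  (5,6): δ = 137.79°  ·
  (5,7): δ = 94.42°  ·
  (6,7): δ = 136.62°  ·
antipodal pairs: 12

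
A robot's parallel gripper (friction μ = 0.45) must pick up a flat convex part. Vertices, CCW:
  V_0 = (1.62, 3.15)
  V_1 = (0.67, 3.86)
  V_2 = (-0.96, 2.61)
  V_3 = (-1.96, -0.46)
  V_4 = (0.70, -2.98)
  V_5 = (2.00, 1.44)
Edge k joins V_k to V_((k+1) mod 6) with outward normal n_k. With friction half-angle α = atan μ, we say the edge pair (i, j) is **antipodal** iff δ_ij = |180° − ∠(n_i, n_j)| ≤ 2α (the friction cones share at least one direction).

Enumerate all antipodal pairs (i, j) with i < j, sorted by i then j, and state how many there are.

α = atan 0.45 = 24.23°;  2α = 48.46°
n_0 = (+0.5987, +0.8010)
n_1 = (-0.6085, +0.7935)
n_2 = (-0.9508, +0.3097)
n_3 = (-0.6877, -0.7260)
n_4 = (+0.9594, -0.2822)
n_5 = (+0.9762, +0.2169)
  (0,1): δ = 105.74°  ·
  (0,2): δ = 71.27°  ·
  (0,3): δ = 6.68°  ✓
  (0,4): δ = 110.38°  ·
  (0,5): δ = 139.30°  ·
  (1,2): δ = 145.53°  ·
  (1,3): δ = 80.94°  ·
  (1,4): δ = 36.13°  ✓
  (1,5): δ = 65.05°  ·
  (2,3): δ = 115.41°  ·
  (2,4): δ = 1.65°  ✓
  (2,5): δ = 30.57°  ✓
  (3,4): δ = 62.94°  ·
  (3,5): δ = 34.02°  ✓
  (4,5): δ = 151.08°  ·
antipodal pairs: 5

count = 5; pairs: (0,3), (1,4), (2,4), (2,5), (3,5)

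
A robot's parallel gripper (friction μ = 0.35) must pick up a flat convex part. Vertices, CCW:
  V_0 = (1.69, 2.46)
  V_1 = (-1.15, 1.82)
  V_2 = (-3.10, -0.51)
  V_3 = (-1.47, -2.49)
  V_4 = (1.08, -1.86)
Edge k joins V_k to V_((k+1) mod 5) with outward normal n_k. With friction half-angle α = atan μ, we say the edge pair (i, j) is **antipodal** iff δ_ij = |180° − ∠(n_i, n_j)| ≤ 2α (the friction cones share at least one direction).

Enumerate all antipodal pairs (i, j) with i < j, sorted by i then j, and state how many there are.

count = 3; pairs: (0,3), (1,3), (1,4)

α = atan 0.35 = 19.29°;  2α = 38.58°
n_0 = (-0.2198, +0.9755)
n_1 = (-0.7669, +0.6418)
n_2 = (-0.7720, -0.6356)
n_3 = (+0.2398, -0.9708)
n_4 = (+0.9902, -0.1398)
  (0,1): δ = 142.63°  ·
  (0,2): δ = 63.24°  ·
  (0,3): δ = 1.18°  ✓
  (0,4): δ = 69.26°  ·
  (1,2): δ = 100.61°  ·
  (1,3): δ = 36.20°  ✓
  (1,4): δ = 31.89°  ✓
  (2,3): δ = 115.58°  ·
  (2,4): δ = 47.50°  ·
  (3,4): δ = 111.91°  ·
antipodal pairs: 3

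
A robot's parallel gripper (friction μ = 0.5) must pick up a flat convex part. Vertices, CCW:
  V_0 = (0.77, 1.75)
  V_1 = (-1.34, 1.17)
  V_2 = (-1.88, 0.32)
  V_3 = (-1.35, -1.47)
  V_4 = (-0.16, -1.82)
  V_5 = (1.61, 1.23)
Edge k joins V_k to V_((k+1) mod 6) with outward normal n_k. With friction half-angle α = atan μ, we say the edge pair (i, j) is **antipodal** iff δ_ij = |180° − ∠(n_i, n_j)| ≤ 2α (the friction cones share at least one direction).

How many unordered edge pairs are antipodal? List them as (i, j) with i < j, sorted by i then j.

α = atan 0.5 = 26.57°;  2α = 53.13°
n_0 = (-0.2651, +0.9642)
n_1 = (-0.8441, +0.5362)
n_2 = (-0.9589, -0.2839)
n_3 = (-0.2822, -0.9594)
n_4 = (+0.8649, -0.5019)
n_5 = (+0.5264, +0.8503)
  (0,1): δ = 137.80°  ·
  (0,2): δ = 88.88°  ·
  (0,3): δ = 31.76°  ✓
  (0,4): δ = 44.50°  ✓
  (0,5): δ = 132.87°  ·
  (1,2): δ = 131.08°  ·
  (1,3): δ = 73.96°  ·
  (1,4): δ = 2.30°  ✓
  (1,5): δ = 90.67°  ·
  (2,3): δ = 122.88°  ·
  (2,4): δ = 46.62°  ✓
  (2,5): δ = 41.75°  ✓
  (3,4): δ = 103.74°  ·
  (3,5): δ = 15.37°  ✓
  (4,5): δ = 91.63°  ·
antipodal pairs: 6

count = 6; pairs: (0,3), (0,4), (1,4), (2,4), (2,5), (3,5)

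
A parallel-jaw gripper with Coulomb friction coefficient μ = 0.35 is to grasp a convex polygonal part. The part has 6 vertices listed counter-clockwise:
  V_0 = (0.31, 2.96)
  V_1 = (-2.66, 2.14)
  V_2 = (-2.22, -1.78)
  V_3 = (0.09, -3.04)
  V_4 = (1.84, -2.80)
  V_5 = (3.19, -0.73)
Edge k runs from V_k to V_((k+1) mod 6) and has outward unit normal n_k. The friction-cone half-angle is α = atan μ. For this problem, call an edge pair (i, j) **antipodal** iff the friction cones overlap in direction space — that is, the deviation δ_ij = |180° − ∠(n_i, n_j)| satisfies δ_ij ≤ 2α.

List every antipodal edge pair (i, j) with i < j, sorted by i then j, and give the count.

count = 3; pairs: (0,3), (1,5), (2,5)

α = atan 0.35 = 19.29°;  2α = 38.58°
n_0 = (-0.2661, +0.9639)
n_1 = (-0.9938, -0.1115)
n_2 = (-0.4789, -0.8779)
n_3 = (+0.1359, -0.9907)
n_4 = (+0.8376, -0.5463)
n_5 = (+0.7883, +0.6153)
  (0,1): δ = 99.03°  ·
  (0,2): δ = 44.04°  ·
  (0,3): δ = 7.63°  ✓
  (0,4): δ = 41.45°  ·
  (0,5): δ = 112.54°  ·
  (1,2): δ = 125.01°  ·
  (1,3): δ = 88.60°  ·
  (1,4): δ = 39.52°  ·
  (1,5): δ = 31.57°  ✓
  (2,3): δ = 143.58°  ·
  (2,4): δ = 94.50°  ·
  (2,5): δ = 23.42°  ✓
  (3,4): δ = 130.92°  ·
  (3,5): δ = 59.84°  ·
  (4,5): δ = 108.92°  ·
antipodal pairs: 3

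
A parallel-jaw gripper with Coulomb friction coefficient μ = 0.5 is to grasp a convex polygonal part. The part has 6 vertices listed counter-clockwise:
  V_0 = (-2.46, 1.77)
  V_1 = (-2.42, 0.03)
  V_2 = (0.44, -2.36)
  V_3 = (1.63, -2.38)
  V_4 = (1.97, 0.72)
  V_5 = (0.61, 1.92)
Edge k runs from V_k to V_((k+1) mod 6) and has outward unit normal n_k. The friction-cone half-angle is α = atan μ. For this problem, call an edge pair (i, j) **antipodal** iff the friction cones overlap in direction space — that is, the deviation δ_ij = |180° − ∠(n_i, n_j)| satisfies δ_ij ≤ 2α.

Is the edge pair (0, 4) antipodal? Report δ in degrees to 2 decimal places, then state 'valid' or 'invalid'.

δ = 47.26°, valid

α = atan 0.5 = 26.57°;  2α = 53.13°
edge 0: e_0 = (+0.04, -1.74);  n_0 = (-0.9997, -0.0230)
edge 4: e_4 = (-1.36, +1.20);  n_4 = (+0.6616, +0.7498)
∠(n_0, n_4) = 132.74°
δ = |180° − 132.74°| = 47.26°
47.26° ≤ 2α = 53.13°  →  valid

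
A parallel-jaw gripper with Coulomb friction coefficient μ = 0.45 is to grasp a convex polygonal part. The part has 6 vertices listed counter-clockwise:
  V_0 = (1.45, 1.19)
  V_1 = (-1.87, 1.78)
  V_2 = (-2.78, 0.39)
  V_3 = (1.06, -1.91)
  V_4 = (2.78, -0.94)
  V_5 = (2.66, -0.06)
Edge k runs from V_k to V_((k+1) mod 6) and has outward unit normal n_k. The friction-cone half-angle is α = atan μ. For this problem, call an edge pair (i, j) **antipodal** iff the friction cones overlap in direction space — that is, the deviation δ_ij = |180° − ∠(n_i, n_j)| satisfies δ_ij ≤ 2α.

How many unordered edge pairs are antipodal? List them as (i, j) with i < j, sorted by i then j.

α = atan 0.45 = 24.23°;  2α = 48.46°
n_0 = (+0.1750, +0.9846)
n_1 = (-0.8367, +0.5477)
n_2 = (-0.5138, -0.8579)
n_3 = (+0.4912, -0.8710)
n_4 = (+0.9908, +0.1351)
n_5 = (+0.7185, +0.6955)
  (0,1): δ = 113.13°  ·
  (0,2): δ = 20.84°  ✓
  (0,3): δ = 39.50°  ✓
  (0,4): δ = 107.84°  ·
  (0,5): δ = 144.15°  ·
  (1,2): δ = 87.71°  ·
  (1,3): δ = 27.37°  ✓
  (1,4): δ = 40.98°  ✓
  (1,5): δ = 77.28°  ·
  (2,3): δ = 119.66°  ·
  (2,4): δ = 51.31°  ·
  (2,5): δ = 15.01°  ✓
  (3,4): δ = 111.66°  ·
  (3,5): δ = 75.35°  ·
  (4,5): δ = 143.70°  ·
antipodal pairs: 5

count = 5; pairs: (0,2), (0,3), (1,3), (1,4), (2,5)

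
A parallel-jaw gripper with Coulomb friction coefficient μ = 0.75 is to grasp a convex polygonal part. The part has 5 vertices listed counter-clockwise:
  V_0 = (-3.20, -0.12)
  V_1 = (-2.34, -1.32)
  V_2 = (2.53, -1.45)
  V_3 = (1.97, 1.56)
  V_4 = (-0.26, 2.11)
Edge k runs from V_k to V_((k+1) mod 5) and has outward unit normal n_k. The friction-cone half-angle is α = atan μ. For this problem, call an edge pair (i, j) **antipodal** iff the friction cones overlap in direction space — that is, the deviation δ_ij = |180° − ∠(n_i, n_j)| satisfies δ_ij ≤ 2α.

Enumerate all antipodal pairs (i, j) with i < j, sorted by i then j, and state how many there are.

α = atan 0.75 = 36.87°;  2α = 73.74°
n_0 = (-0.8128, -0.5825)
n_1 = (-0.0267, -0.9996)
n_2 = (+0.9831, +0.1829)
n_3 = (+0.2395, +0.9709)
n_4 = (-0.6043, +0.7967)
  (0,1): δ = 127.16°  ·
  (0,2): δ = 25.09°  ✓
  (0,3): δ = 40.52°  ✓
  (0,4): δ = 91.55°  ·
  (1,2): δ = 77.93°  ·
  (1,3): δ = 12.33°  ✓
  (1,4): δ = 38.71°  ✓
  (2,3): δ = 114.39°  ·
  (2,4): δ = 63.36°  ✓
  (3,4): δ = 128.96°  ·
antipodal pairs: 5

count = 5; pairs: (0,2), (0,3), (1,3), (1,4), (2,4)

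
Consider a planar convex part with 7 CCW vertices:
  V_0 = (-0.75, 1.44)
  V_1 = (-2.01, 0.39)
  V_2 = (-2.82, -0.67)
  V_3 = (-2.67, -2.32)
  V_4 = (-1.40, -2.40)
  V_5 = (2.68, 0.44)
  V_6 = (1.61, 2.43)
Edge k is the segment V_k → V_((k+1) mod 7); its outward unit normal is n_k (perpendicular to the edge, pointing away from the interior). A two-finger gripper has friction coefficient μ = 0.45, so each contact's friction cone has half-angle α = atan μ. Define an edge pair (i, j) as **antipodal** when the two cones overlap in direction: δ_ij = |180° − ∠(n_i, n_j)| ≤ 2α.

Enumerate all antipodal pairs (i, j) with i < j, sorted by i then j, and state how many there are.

count = 6; pairs: (0,3), (0,4), (1,4), (2,5), (3,6), (4,6)

α = atan 0.45 = 24.23°;  2α = 48.46°
n_0 = (-0.6402, +0.7682)
n_1 = (-0.7946, +0.6072)
n_2 = (-0.9959, -0.0905)
n_3 = (-0.0629, -0.9980)
n_4 = (+0.5713, -0.8207)
n_5 = (+0.8808, +0.4736)
n_6 = (-0.3868, +0.9221)
  (0,1): δ = 167.19°  ·
  (0,2): δ = 124.61°  ·
  (0,3): δ = 43.41°  ✓
  (0,4): δ = 4.96°  ✓
  (0,5): δ = 78.46°  ·
  (0,6): δ = 162.95°  ·
  (1,2): δ = 137.42°  ·
  (1,3): δ = 56.22°  ·
  (1,4): δ = 17.77°  ✓
  (1,5): δ = 65.65°  ·
  (1,6): δ = 150.14°  ·
  (2,3): δ = 98.80°  ·
  (2,4): δ = 60.35°  ·
  (2,5): δ = 23.07°  ✓
  (2,6): δ = 107.56°  ·
  (3,4): δ = 141.55°  ·
  (3,5): δ = 58.13°  ·
  (3,6): δ = 26.36°  ✓
  (4,5): δ = 96.57°  ·
  (4,6): δ = 12.08°  ✓
  (5,6): δ = 95.51°  ·
antipodal pairs: 6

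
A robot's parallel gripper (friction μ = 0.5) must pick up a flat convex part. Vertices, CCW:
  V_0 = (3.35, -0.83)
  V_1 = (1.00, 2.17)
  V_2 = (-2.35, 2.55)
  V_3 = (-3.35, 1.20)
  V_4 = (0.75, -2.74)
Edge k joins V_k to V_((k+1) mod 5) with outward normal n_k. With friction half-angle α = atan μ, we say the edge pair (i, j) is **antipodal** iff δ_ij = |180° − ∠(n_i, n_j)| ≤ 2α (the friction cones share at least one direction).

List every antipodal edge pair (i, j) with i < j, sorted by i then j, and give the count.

count = 4; pairs: (0,3), (1,3), (1,4), (2,4)

α = atan 0.5 = 26.57°;  2α = 53.13°
n_0 = (+0.7872, +0.6167)
n_1 = (+0.1127, +0.9936)
n_2 = (-0.8036, +0.5952)
n_3 = (-0.6929, -0.7210)
n_4 = (+0.5920, -0.8059)
  (0,1): δ = 134.54°  ·
  (0,2): δ = 74.60°  ·
  (0,3): δ = 8.07°  ✓
  (0,4): δ = 88.23°  ·
  (1,2): δ = 120.06°  ·
  (1,3): δ = 37.39°  ✓
  (1,4): δ = 42.77°  ✓
  (2,3): δ = 97.33°  ·
  (2,4): δ = 17.17°  ✓
  (3,4): δ = 99.84°  ·
antipodal pairs: 4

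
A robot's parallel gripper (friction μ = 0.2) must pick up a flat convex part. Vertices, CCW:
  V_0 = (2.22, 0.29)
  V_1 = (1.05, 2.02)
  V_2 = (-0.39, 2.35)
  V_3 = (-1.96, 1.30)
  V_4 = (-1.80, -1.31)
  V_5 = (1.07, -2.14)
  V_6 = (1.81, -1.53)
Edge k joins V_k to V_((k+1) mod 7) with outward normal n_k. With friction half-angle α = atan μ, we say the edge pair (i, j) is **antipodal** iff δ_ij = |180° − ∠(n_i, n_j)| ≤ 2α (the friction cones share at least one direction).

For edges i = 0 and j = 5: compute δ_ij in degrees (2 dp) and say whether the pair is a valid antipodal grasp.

α = atan 0.2 = 11.31°;  2α = 22.62°
edge 0: e_0 = (-1.17, +1.73);  n_0 = (+0.8283, +0.5602)
edge 5: e_5 = (+0.74, +0.61);  n_5 = (+0.6361, -0.7716)
∠(n_0, n_5) = 84.57°
δ = |180° − 84.57°| = 95.43°
95.43° > 2α = 22.62°  →  invalid

δ = 95.43°, invalid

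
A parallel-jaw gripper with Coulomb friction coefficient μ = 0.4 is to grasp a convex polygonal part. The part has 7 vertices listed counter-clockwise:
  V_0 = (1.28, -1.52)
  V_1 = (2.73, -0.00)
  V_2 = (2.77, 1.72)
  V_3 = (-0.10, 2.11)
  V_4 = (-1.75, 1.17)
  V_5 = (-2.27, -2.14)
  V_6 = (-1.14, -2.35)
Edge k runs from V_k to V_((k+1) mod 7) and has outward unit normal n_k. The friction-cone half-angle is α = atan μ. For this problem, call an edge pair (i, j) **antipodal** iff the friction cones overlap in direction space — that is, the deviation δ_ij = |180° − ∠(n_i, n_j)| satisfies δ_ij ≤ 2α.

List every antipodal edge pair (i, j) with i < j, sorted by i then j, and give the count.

count = 7; pairs: (0,3), (0,4), (1,4), (2,5), (2,6), (3,5), (3,6)

α = atan 0.4 = 21.80°;  2α = 43.60°
n_0 = (+0.7236, -0.6902)
n_1 = (+0.9997, -0.0232)
n_2 = (+0.1347, +0.9909)
n_3 = (-0.4950, +0.8689)
n_4 = (-0.9879, +0.1552)
n_5 = (-0.1827, -0.9832)
n_6 = (+0.3244, -0.9459)
  (0,1): δ = 137.68°  ·
  (0,2): δ = 54.09°  ·
  (0,3): δ = 16.68°  ✓
  (0,4): δ = 34.72°  ✓
  (0,5): δ = 123.12°  ·
  (0,6): δ = 152.58°  ·
  (1,2): δ = 96.41°  ·
  (1,3): δ = 59.00°  ·
  (1,4): δ = 7.60°  ✓
  (1,5): δ = 80.80°  ·
  (1,6): δ = 110.26°  ·
  (2,3): δ = 142.59°  ·
  (2,4): δ = 91.19°  ·
  (2,5): δ = 2.79°  ✓
  (2,6): δ = 26.67°  ✓
  (3,4): δ = 128.60°  ·
  (3,5): δ = 40.20°  ✓
  (3,6): δ = 10.74°  ✓
  (4,5): δ = 91.60°  ·
  (4,6): δ = 62.14°  ·
  (5,6): δ = 150.54°  ·
antipodal pairs: 7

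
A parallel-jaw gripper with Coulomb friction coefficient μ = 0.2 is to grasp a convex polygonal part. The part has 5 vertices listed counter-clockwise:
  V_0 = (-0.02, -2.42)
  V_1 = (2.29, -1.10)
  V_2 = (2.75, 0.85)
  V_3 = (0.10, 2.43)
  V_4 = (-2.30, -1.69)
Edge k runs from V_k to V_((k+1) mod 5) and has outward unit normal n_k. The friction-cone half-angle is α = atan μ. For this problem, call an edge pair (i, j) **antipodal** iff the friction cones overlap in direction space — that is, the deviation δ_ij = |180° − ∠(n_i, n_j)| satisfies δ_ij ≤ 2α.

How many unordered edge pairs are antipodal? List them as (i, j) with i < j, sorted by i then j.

count = 2; pairs: (1,3), (2,4)

α = atan 0.2 = 11.31°;  2α = 22.62°
n_0 = (+0.4961, -0.8682)
n_1 = (+0.9733, -0.2296)
n_2 = (+0.5121, +0.8589)
n_3 = (-0.8641, +0.5033)
n_4 = (-0.3049, -0.9524)
  (0,1): δ = 133.02°  ·
  (0,2): δ = 60.55°  ·
  (0,3): δ = 30.03°  ·
  (0,4): δ = 132.50°  ·
  (1,2): δ = 107.53°  ·
  (1,3): δ = 16.95°  ✓
  (1,4): δ = 85.52°  ·
  (2,3): δ = 89.42°  ·
  (2,4): δ = 13.05°  ✓
  (3,4): δ = 77.53°  ·
antipodal pairs: 2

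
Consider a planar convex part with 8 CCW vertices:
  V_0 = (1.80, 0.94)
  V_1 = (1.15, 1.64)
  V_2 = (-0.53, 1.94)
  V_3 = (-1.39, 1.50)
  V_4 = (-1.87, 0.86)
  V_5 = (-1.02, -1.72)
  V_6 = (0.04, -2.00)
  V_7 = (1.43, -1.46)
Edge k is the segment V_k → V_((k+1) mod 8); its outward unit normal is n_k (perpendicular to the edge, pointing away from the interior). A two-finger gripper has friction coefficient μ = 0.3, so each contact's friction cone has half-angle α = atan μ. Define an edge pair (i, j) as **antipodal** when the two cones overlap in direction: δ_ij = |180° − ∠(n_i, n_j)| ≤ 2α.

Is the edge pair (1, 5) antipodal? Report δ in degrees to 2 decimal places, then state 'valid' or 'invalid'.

δ = 4.67°, valid

α = atan 0.3 = 16.70°;  2α = 33.40°
edge 1: e_1 = (-1.68, +0.30);  n_1 = (+0.1758, +0.9844)
edge 5: e_5 = (+1.06, -0.28);  n_5 = (-0.2554, -0.9668)
∠(n_1, n_5) = 175.33°
δ = |180° − 175.33°| = 4.67°
4.67° ≤ 2α = 33.40°  →  valid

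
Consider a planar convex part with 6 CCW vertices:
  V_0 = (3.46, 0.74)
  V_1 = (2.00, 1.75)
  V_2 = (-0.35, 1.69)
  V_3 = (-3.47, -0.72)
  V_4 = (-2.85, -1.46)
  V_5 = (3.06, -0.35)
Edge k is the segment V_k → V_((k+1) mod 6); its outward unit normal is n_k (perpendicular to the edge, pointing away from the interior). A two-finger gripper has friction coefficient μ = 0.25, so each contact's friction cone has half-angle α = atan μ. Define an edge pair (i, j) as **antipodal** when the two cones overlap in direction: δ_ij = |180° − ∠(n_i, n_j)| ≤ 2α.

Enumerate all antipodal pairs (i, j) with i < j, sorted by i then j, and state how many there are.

count = 3; pairs: (0,3), (1,4), (2,4)

α = atan 0.25 = 14.04°;  2α = 28.07°
n_0 = (+0.5689, +0.8224)
n_1 = (-0.0255, +0.9997)
n_2 = (-0.6113, +0.7914)
n_3 = (-0.7665, -0.6422)
n_4 = (+0.1846, -0.9828)
n_5 = (+0.9388, -0.3445)
  (0,1): δ = 143.86°  ·
  (0,2): δ = 107.64°  ·
  (0,3): δ = 15.37°  ✓
  (0,4): δ = 45.31°  ·
  (0,5): δ = 104.52°  ·
  (1,2): δ = 143.78°  ·
  (1,3): δ = 51.51°  ·
  (1,4): δ = 9.17°  ✓
  (1,5): δ = 68.39°  ·
  (2,3): δ = 87.73°  ·
  (2,4): δ = 27.05°  ✓
  (2,5): δ = 32.16°  ·
  (3,4): δ = 119.32°  ·
  (3,5): δ = 60.11°  ·
  (4,5): δ = 120.79°  ·
antipodal pairs: 3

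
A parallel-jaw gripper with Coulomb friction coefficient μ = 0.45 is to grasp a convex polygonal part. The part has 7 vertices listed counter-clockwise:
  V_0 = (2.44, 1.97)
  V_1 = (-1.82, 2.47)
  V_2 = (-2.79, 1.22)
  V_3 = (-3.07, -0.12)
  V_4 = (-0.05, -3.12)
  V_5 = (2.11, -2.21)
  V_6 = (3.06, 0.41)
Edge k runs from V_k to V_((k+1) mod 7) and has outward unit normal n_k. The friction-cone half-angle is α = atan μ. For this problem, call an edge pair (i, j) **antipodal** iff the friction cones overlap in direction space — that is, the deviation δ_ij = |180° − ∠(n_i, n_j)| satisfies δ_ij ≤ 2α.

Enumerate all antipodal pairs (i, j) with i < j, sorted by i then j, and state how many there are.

count = 7; pairs: (0,3), (0,4), (1,4), (1,5), (2,5), (2,6), (3,6)

α = atan 0.45 = 24.23°;  2α = 48.46°
n_0 = (+0.1166, +0.9932)
n_1 = (-0.7900, +0.6131)
n_2 = (-0.9789, +0.2045)
n_3 = (-0.7048, -0.7095)
n_4 = (+0.3882, -0.9216)
n_5 = (+0.9401, -0.3409)
n_6 = (+0.9293, +0.3693)
  (0,1): δ = 121.12°  ·
  (0,2): δ = 95.11°  ·
  (0,3): δ = 38.12°  ✓
  (0,4): δ = 29.54°  ✓
  (0,5): δ = 76.76°  ·
  (0,6): δ = 118.37°  ·
  (1,2): δ = 153.99°  ·
  (1,3): δ = 97.00°  ·
  (1,4): δ = 29.34°  ✓
  (1,5): δ = 17.88°  ✓
  (1,6): δ = 59.49°  ·
  (2,3): δ = 123.01°  ·
  (2,4): δ = 55.35°  ·
  (2,5): δ = 8.13°  ✓
  (2,6): δ = 33.48°  ✓
  (3,4): δ = 112.34°  ·
  (3,5): δ = 65.12°  ·
  (3,6): δ = 23.52°  ✓
  (4,5): δ = 132.78°  ·
  (4,6): δ = 91.17°  ·
  (5,6): δ = 138.39°  ·
antipodal pairs: 7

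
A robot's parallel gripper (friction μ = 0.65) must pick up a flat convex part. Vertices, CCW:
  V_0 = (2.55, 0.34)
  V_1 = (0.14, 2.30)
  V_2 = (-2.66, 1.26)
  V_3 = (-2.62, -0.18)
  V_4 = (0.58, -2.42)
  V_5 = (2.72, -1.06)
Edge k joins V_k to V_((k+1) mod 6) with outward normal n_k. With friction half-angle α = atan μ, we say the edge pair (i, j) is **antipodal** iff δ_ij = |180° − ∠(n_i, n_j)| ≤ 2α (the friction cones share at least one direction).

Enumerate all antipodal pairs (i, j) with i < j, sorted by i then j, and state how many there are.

count = 7; pairs: (0,2), (0,3), (1,3), (1,4), (2,4), (2,5), (3,5)

α = atan 0.65 = 33.02°;  2α = 66.05°
n_0 = (+0.6310, +0.7758)
n_1 = (-0.3482, +0.9374)
n_2 = (-0.9996, -0.0278)
n_3 = (-0.5735, -0.8192)
n_4 = (+0.5364, -0.8440)
n_5 = (+0.9927, +0.1205)
  (0,1): δ = 120.50°  ·
  (0,2): δ = 49.29°  ✓
  (0,3): δ = 4.13°  ✓
  (0,4): δ = 71.56°  ·
  (0,5): δ = 136.04°  ·
  (1,2): δ = 108.79°  ·
  (1,3): δ = 55.37°  ✓
  (1,4): δ = 12.06°  ✓
  (1,5): δ = 76.55°  ·
  (2,3): δ = 126.58°  ·
  (2,4): δ = 59.15°  ✓
  (2,5): δ = 5.33°  ✓
  (3,4): δ = 112.57°  ·
  (3,5): δ = 48.08°  ✓
  (4,5): δ = 115.51°  ·
antipodal pairs: 7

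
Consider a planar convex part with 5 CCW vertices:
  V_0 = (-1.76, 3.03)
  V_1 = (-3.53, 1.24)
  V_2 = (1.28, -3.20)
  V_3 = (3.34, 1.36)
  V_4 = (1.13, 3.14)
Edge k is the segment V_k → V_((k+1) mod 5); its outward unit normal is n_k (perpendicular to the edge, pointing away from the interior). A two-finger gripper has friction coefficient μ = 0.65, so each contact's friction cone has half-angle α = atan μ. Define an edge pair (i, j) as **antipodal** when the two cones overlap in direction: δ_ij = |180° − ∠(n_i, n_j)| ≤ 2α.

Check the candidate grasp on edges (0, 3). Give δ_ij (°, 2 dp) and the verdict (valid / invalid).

δ = 95.83°, invalid

α = atan 0.65 = 33.02°;  2α = 66.05°
edge 0: e_0 = (-1.77, -1.79);  n_0 = (-0.7111, +0.7031)
edge 3: e_3 = (-2.21, +1.78);  n_3 = (+0.6273, +0.7788)
∠(n_0, n_3) = 84.17°
δ = |180° − 84.17°| = 95.83°
95.83° > 2α = 66.05°  →  invalid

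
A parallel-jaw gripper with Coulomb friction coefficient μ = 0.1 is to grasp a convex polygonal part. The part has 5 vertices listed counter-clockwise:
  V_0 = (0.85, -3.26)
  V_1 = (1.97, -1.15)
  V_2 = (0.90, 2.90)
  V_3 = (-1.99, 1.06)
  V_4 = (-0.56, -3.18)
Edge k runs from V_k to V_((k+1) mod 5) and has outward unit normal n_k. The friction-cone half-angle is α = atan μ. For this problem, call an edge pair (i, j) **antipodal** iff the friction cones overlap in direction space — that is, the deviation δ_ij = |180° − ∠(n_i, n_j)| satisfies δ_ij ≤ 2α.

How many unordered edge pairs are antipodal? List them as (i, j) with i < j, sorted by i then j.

count = 1; pairs: (1,3)

α = atan 0.1 = 5.71°;  2α = 11.42°
n_0 = (+0.8833, -0.4688)
n_1 = (+0.9668, +0.2554)
n_2 = (-0.5371, +0.8435)
n_3 = (-0.9476, -0.3196)
n_4 = (-0.0566, -0.9984)
  (0,1): δ = 137.24°  ·
  (0,2): δ = 29.56°  ·
  (0,3): δ = 46.60°  ·
  (0,4): δ = 114.71°  ·
  (1,2): δ = 72.32°  ·
  (1,3): δ = 3.84°  ✓
  (1,4): δ = 71.95°  ·
  (2,3): δ = 103.85°  ·
  (2,4): δ = 35.73°  ·
  (3,4): δ = 111.88°  ·
antipodal pairs: 1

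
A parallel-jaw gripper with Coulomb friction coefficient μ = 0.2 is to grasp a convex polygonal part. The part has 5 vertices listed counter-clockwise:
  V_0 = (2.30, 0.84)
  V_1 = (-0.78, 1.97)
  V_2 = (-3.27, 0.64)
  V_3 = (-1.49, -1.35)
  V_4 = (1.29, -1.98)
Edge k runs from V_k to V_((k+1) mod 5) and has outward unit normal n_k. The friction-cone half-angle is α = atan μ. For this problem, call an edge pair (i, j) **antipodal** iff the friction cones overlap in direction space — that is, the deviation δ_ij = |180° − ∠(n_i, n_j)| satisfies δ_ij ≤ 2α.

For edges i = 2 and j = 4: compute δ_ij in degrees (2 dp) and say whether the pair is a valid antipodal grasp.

δ = 61.52°, invalid

α = atan 0.2 = 11.31°;  2α = 22.62°
edge 2: e_2 = (+1.78, -1.99);  n_2 = (-0.7453, -0.6667)
edge 4: e_4 = (+1.01, +2.82);  n_4 = (+0.9414, -0.3372)
∠(n_2, n_4) = 118.48°
δ = |180° − 118.48°| = 61.52°
61.52° > 2α = 22.62°  →  invalid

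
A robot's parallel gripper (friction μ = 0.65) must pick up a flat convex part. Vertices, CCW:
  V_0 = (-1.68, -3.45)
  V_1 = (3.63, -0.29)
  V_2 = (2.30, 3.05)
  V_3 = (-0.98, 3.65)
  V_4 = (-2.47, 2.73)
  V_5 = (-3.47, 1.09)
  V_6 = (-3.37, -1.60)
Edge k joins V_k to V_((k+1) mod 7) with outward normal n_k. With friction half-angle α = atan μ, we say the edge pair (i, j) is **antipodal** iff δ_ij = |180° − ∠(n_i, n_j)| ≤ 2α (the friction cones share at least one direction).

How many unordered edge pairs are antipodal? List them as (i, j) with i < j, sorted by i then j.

count = 8; pairs: (0,2), (0,3), (0,4), (0,5), (1,4), (1,5), (1,6), (2,6)

α = atan 0.65 = 33.02°;  2α = 66.05°
n_0 = (+0.5114, -0.8593)
n_1 = (+0.9291, +0.3700)
n_2 = (+0.1799, +0.9837)
n_3 = (-0.5254, +0.8509)
n_4 = (-0.8538, +0.5206)
n_5 = (-0.9993, -0.0371)
n_6 = (-0.7383, -0.6745)
  (0,1): δ = 99.04°  ·
  (0,2): δ = 41.12°  ✓
  (0,3): δ = 0.94°  ✓
  (0,4): δ = 27.87°  ✓
  (0,5): δ = 61.37°  ✓
  (0,6): δ = 101.66°  ·
  (1,2): δ = 122.08°  ·
  (1,3): δ = 80.02°  ·
  (1,4): δ = 53.09°  ✓
  (1,5): δ = 19.58°  ✓
  (1,6): δ = 20.70°  ✓
  (2,3): δ = 137.94°  ·
  (2,4): δ = 111.01°  ·
  (2,5): δ = 77.50°  ·
  (2,6): δ = 37.22°  ✓
  (3,4): δ = 153.07°  ·
  (3,5): δ = 119.56°  ·
  (3,6): δ = 79.28°  ·
  (4,5): δ = 146.50°  ·
  (4,6): δ = 106.21°  ·
  (5,6): δ = 139.72°  ·
antipodal pairs: 8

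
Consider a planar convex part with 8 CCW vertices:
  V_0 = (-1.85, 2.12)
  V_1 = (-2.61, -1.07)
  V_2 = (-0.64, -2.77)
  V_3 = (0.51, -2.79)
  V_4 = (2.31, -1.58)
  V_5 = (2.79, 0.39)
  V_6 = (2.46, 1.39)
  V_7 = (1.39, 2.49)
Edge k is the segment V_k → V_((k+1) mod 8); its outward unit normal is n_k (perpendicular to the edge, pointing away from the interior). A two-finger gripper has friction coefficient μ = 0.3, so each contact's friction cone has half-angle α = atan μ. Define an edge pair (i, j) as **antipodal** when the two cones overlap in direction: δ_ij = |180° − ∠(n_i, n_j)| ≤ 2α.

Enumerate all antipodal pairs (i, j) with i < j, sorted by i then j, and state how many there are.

α = atan 0.3 = 16.70°;  2α = 33.40°
n_0 = (-0.9728, +0.2318)
n_1 = (-0.6533, -0.7571)
n_2 = (-0.0174, -0.9998)
n_3 = (+0.5579, -0.8299)
n_4 = (+0.9716, -0.2367)
n_5 = (+0.9496, +0.3134)
n_6 = (+0.7168, +0.6973)
n_7 = (-0.1135, +0.9935)
  (0,1): δ = 117.39°  ·
  (0,2): δ = 77.60°  ·
  (0,3): δ = 42.69°  ·
  (0,4): δ = 0.29°  ✓
  (0,5): δ = 31.66°  ✓
  (0,6): δ = 57.61°  ·
  (0,7): δ = 109.92°  ·
  (1,2): δ = 140.20°  ·
  (1,3): δ = 105.30°  ·
  (1,4): δ = 62.90°  ·
  (1,5): δ = 30.94°  ✓
  (1,6): δ = 5.00°  ✓
  (1,7): δ = 47.31°  ·
  (2,3): δ = 145.09°  ·
  (2,4): δ = 102.70°  ·
  (2,5): δ = 70.74°  ·
  (2,6): δ = 44.80°  ·
  (2,7): δ = 7.51°  ✓
  (3,4): δ = 137.60°  ·
  (3,5): δ = 105.65°  ·
  (3,6): δ = 79.70°  ·
  (3,7): δ = 27.40°  ✓
  (4,5): δ = 148.04°  ·
  (4,6): δ = 122.10°  ·
  (4,7): δ = 69.79°  ·
  (5,6): δ = 154.05°  ·
  (5,7): δ = 101.75°  ·
  (6,7): δ = 127.69°  ·
antipodal pairs: 6

count = 6; pairs: (0,4), (0,5), (1,5), (1,6), (2,7), (3,7)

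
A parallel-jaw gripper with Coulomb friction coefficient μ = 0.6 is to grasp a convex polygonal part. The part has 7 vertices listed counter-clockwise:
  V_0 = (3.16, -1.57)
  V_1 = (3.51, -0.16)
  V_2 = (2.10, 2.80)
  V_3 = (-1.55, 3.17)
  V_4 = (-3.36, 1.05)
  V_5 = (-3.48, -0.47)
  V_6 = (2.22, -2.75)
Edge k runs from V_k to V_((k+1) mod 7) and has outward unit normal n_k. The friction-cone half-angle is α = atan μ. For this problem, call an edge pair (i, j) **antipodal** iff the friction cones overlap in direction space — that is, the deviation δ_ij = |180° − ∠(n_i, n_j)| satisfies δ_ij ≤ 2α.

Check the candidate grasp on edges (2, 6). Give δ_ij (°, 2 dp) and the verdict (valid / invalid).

α = atan 0.6 = 30.96°;  2α = 61.93°
edge 2: e_2 = (-3.65, +0.37);  n_2 = (+0.1009, +0.9949)
edge 6: e_6 = (+0.94, +1.18);  n_6 = (+0.7822, -0.6231)
∠(n_2, n_6) = 122.75°
δ = |180° − 122.75°| = 57.25°
57.25° ≤ 2α = 61.93°  →  valid

δ = 57.25°, valid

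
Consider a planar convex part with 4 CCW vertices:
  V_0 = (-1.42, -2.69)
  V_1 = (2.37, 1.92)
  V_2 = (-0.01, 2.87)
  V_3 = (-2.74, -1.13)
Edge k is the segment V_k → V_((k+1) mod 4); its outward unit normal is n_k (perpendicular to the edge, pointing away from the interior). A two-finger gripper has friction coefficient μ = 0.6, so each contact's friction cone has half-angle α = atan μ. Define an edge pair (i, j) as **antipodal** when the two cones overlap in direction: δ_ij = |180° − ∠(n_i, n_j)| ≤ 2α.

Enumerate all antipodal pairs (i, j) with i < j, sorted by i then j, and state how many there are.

count = 2; pairs: (0,2), (1,3)

α = atan 0.6 = 30.96°;  2α = 61.93°
n_0 = (+0.7725, -0.6351)
n_1 = (+0.3707, +0.9287)
n_2 = (-0.8260, +0.5637)
n_3 = (-0.7634, -0.6459)
  (0,1): δ = 72.34°  ·
  (0,2): δ = 5.11°  ✓
  (0,3): δ = 79.66°  ·
  (1,2): δ = 102.55°  ·
  (1,3): δ = 28.00°  ✓
  (2,3): δ = 105.45°  ·
antipodal pairs: 2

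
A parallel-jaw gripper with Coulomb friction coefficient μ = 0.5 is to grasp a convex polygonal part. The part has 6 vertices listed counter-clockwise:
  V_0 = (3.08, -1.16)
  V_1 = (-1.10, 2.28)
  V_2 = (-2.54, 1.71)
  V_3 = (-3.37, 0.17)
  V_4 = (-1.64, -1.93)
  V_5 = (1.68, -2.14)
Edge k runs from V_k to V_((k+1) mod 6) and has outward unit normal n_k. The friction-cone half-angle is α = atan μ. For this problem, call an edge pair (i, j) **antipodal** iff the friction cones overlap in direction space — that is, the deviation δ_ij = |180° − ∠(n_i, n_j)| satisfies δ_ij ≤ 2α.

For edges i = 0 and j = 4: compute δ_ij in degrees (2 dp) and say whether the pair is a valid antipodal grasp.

δ = 35.83°, valid

α = atan 0.5 = 26.57°;  2α = 53.13°
edge 0: e_0 = (-4.18, +3.44);  n_0 = (+0.6354, +0.7721)
edge 4: e_4 = (+3.32, -0.21);  n_4 = (-0.0631, -0.9980)
∠(n_0, n_4) = 144.17°
δ = |180° − 144.17°| = 35.83°
35.83° ≤ 2α = 53.13°  →  valid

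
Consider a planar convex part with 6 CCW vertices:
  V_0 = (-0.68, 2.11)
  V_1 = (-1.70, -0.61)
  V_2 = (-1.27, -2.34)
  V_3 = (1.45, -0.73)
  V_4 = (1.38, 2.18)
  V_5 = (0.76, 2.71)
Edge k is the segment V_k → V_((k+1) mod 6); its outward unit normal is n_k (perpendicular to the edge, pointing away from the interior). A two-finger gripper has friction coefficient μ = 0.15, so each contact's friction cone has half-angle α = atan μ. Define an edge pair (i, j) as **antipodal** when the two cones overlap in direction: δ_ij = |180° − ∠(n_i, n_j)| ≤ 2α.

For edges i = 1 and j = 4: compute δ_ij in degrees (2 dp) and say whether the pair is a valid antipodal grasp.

δ = 35.52°, invalid

α = atan 0.15 = 8.53°;  2α = 17.06°
edge 1: e_1 = (+0.43, -1.73);  n_1 = (-0.9705, -0.2412)
edge 4: e_4 = (-0.62, +0.53);  n_4 = (+0.6498, +0.7601)
∠(n_1, n_4) = 144.48°
δ = |180° − 144.48°| = 35.52°
35.52° > 2α = 17.06°  →  invalid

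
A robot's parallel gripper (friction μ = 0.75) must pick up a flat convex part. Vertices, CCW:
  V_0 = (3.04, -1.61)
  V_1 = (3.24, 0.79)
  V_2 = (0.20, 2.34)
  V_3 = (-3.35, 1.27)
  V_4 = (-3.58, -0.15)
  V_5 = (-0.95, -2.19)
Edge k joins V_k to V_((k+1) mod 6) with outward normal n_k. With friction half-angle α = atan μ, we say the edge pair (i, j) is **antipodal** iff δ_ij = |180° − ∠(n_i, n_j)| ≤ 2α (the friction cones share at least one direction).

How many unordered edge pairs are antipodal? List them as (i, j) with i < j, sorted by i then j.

count = 9; pairs: (0,2), (0,3), (0,4), (1,3), (1,4), (1,5), (2,4), (2,5), (3,5)

α = atan 0.75 = 36.87°;  2α = 73.74°
n_0 = (+0.9965, -0.0830)
n_1 = (+0.4542, +0.8909)
n_2 = (-0.2886, +0.9575)
n_3 = (-0.9871, +0.1599)
n_4 = (-0.6129, -0.7902)
n_5 = (+0.1439, -0.9896)
  (0,1): δ = 112.25°  ·
  (0,2): δ = 68.46°  ✓
  (0,3): δ = 4.44°  ✓
  (0,4): δ = 56.96°  ✓
  (0,5): δ = 103.03°  ·
  (1,2): δ = 136.21°  ·
  (1,3): δ = 72.18°  ✓
  (1,4): δ = 10.78°  ✓
  (1,5): δ = 35.29°  ✓
  (2,3): δ = 115.97°  ·
  (2,4): δ = 54.57°  ✓
  (2,5): δ = 8.50°  ✓
  (3,4): δ = 118.60°  ·
  (3,5): δ = 72.53°  ✓
  (4,5): δ = 133.93°  ·
antipodal pairs: 9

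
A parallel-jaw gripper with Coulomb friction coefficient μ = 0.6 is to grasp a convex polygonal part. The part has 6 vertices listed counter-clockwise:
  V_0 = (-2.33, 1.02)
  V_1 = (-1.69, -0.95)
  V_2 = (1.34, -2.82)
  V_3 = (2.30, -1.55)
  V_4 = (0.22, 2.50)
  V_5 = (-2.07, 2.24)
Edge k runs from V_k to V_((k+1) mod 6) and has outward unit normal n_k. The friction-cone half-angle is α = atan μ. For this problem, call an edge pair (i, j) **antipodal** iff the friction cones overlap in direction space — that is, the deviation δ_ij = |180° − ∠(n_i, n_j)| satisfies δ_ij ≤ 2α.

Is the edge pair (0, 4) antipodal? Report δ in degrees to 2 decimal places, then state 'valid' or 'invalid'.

δ = 78.48°, invalid

α = atan 0.6 = 30.96°;  2α = 61.93°
edge 0: e_0 = (+0.64, -1.97);  n_0 = (-0.9511, -0.3090)
edge 4: e_4 = (-2.29, -0.26);  n_4 = (-0.1128, +0.9936)
∠(n_0, n_4) = 101.52°
δ = |180° − 101.52°| = 78.48°
78.48° > 2α = 61.93°  →  invalid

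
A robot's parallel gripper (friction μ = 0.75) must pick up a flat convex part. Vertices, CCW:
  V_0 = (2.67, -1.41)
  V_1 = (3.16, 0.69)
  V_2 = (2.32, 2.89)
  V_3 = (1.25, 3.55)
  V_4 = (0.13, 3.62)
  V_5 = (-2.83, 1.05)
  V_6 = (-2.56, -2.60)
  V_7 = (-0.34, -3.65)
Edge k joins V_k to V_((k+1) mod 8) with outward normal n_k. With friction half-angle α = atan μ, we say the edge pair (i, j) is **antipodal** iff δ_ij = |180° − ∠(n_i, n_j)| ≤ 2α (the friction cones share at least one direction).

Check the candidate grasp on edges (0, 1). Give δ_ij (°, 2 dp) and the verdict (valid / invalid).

α = atan 0.75 = 36.87°;  2α = 73.74°
edge 0: e_0 = (+0.49, +2.10);  n_0 = (+0.9738, -0.2272)
edge 1: e_1 = (-0.84, +2.20);  n_1 = (+0.9342, +0.3567)
∠(n_0, n_1) = 34.03°
δ = |180° − 34.03°| = 145.97°
145.97° > 2α = 73.74°  →  invalid

δ = 145.97°, invalid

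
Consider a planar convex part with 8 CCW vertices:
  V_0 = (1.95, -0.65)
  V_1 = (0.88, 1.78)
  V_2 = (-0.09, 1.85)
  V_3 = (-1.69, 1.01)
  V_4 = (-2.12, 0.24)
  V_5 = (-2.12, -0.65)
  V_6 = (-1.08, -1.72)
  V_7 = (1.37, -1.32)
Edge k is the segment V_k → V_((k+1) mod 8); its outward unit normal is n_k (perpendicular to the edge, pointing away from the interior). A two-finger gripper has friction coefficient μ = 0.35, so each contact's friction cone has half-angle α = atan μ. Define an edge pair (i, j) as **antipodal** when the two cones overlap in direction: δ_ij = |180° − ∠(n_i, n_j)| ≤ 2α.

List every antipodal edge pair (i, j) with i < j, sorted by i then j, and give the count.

α = atan 0.35 = 19.29°;  2α = 38.58°
n_0 = (+0.9152, +0.4030)
n_1 = (+0.0720, +0.9974)
n_2 = (-0.4648, +0.8854)
n_3 = (-0.8731, +0.4876)
n_4 = (-1.0000, -0.0000)
n_5 = (-0.7171, -0.6970)
n_6 = (+0.1611, -0.9869)
n_7 = (+0.7561, -0.6545)
  (0,1): δ = 117.89°  ·
  (0,2): δ = 86.07°  ·
  (0,3): δ = 52.95°  ·
  (0,4): δ = 23.77°  ✓
  (0,5): δ = 20.42°  ✓
  (0,6): δ = 75.51°  ·
  (0,7): δ = 115.35°  ·
  (1,2): δ = 148.17°  ·
  (1,3): δ = 115.05°  ·
  (1,4): δ = 85.87°  ·
  (1,5): δ = 41.69°  ·
  (1,6): δ = 13.40°  ✓
  (1,7): δ = 53.25°  ·
  (2,3): δ = 146.88°  ·
  (2,4): δ = 117.70°  ·
  (2,5): δ = 73.51°  ·
  (2,6): δ = 18.43°  ✓
  (2,7): δ = 21.42°  ✓
  (3,4): δ = 150.82°  ·
  (3,5): δ = 106.63°  ·
  (3,6): δ = 51.55°  ·
  (3,7): δ = 11.70°  ✓
  (4,5): δ = 135.81°  ·
  (4,6): δ = 80.73°  ·
  (4,7): δ = 40.88°  ·
  (5,6): δ = 124.91°  ·
  (5,7): δ = 85.07°  ·
  (6,7): δ = 140.15°  ·
antipodal pairs: 6

count = 6; pairs: (0,4), (0,5), (1,6), (2,6), (2,7), (3,7)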